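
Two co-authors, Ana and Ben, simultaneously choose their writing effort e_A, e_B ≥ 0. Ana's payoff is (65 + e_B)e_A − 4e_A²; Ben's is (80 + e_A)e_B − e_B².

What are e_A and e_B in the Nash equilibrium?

14, 47

Expanding Ana's payoff: 65e_A + e_Be_A − 4e_A².
∂π/∂e_A = 65 + e_B − 8e_A = 0, so e_A = 8.125 + 0.125e_B.
Likewise for Ben: e_B = 40 + 0.5e_A.
Plugging e_B into Ana's best response: e_A = 8.125 + 0.125(40 + 0.5e_A) ⇒ 0.9375e_A = 13.125, so e_A = 14.
Then e_B = 40 + 0.5·14 = 47.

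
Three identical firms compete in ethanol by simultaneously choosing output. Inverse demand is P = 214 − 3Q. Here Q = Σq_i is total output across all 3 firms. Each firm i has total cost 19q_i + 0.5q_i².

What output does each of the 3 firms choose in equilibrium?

A representative firm's profit is π_i = q_i(214 − 3Q) − 19q_i − 0.5q_i², with Q = q_i + Σ_{j≠i} q_j.
First-order condition: 195 − 7q_i − 3Σ_{j≠i} q_j = 0.
In a symmetric equilibrium every firm chooses the same q, so Σ_{j≠i} q_j = 2q. The condition becomes 195 − 13q = 0, giving q = 195/13 = 15.

15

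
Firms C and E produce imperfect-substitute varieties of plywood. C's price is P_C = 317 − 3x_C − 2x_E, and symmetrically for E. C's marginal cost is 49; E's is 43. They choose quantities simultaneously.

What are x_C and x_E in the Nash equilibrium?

Firm C's profit: π = x_C(317 − 3x_C − 2x_E) − 49x_C.
∂π/∂x_C = 268 − 6x_C − 2x_E = 0 ⇒ x_C = 134/3 − (1/3)x_E.
Similarly x_E = 137/3 − (1/3)x_C.
Solving the two reaction functions simultaneously: (1 − (−1/3)(−1/3))x_C = 134/3 − (1/3)·(137/3), so (8/9)x_C = 265/9 and x_C = 33.125.
Then x_E = 137/3 − (1/3)·33.125 = 34.625.

33.125, 34.625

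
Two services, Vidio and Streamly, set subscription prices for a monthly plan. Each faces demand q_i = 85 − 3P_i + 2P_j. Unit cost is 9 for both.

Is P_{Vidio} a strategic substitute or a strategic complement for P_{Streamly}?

Vidio's profit: π = (P_{Vidio} − 9)(85 − 3P_{Vidio} + 2P_{Streamly}).
∂π/∂P_{Vidio} = 112 − 6P_{Vidio} + 2P_{Streamly} = 0 ⇒ P_{Vidio} = 56/3 + (1/3)P_{Streamly}.
The best-response slope dP_{Vidio}/dP_{Streamly} = 1/3 > 0: the reaction function is upward-sloping, so the choices are strategic complements.

strategic complements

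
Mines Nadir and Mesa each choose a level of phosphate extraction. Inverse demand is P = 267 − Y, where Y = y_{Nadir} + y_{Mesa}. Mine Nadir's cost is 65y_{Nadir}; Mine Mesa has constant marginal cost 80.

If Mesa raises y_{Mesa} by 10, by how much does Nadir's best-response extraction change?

-5

Mine Nadir's profit: π = y_{Nadir}(267 − (y_{Nadir} + y_{Mesa})) − 65y_{Nadir}.
∂π/∂y_{Nadir} = 202 − 2y_{Nadir} − y_{Mesa} = 0, so y_{Nadir} = 101 − 0.5y_{Mesa}.
The reaction-function slope is −0.5, so a 10-unit rise in y_{Mesa} moves y_{Nadir} by −0.5 × 10 = −5. Nadir's best response falls — the actions are strategic substitutes.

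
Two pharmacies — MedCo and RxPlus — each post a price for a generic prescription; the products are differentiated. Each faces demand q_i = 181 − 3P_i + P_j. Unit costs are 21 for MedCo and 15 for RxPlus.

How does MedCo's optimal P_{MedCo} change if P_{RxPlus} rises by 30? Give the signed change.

5

MedCo's profit: π = (P_{MedCo} − 21)(181 − 3P_{MedCo} + P_{RxPlus}).
∂π/∂P_{MedCo} = 244 − 6P_{MedCo} + P_{RxPlus} = 0 ⇒ P_{MedCo} = 122/3 + (1/6)P_{RxPlus}.
The reaction-function slope is 1/6, so a 30-unit rise in P_{RxPlus} moves P_{MedCo} by 1/6 × 30 = 5. MedCo's best response rises — the actions are strategic complements.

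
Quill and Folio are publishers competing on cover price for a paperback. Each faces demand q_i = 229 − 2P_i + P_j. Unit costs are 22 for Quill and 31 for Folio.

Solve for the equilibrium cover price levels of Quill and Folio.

92.2, 95.8

Quill's profit: π = (P_{Quill} − 22)(229 − 2P_{Quill} + P_{Folio}).
∂π/∂P_{Quill} = 273 − 4P_{Quill} + P_{Folio} = 0 ⇒ P_{Quill} = 68.25 + 0.25P_{Folio}.
Similarly P_{Folio} = 72.75 + 0.25P_{Quill}.
Substituting the second reaction function into the first: P_{Quill} = 68.25 + 0.25(72.75 + 0.25P_{Quill}), which gives 0.9375P_{Quill} = 86.4375 ⇒ P_{Quill} = 92.2.
Then P_{Folio} = 72.75 + 0.25·92.2 = 95.8.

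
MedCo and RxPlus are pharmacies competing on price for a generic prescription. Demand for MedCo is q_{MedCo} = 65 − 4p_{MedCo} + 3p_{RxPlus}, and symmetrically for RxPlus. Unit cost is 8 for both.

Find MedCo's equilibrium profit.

519.84

MedCo's profit: π = (p_{MedCo} − 8)(65 − 4p_{MedCo} + 3p_{RxPlus}).
∂π/∂p_{MedCo} = 97 − 8p_{MedCo} + 3p_{RxPlus} = 0 ⇒ p_{MedCo} = 12.125 + 0.375p_{RxPlus}.
The game is symmetric, so in equilibrium p_{RxPlus} = p_{MedCo}: the reaction function gives 0.625p_{MedCo} = 12.125, hence p_{MedCo} = 19.4.
q_{MedCo} = 65 − 4·19.4 + 3·19.4 = 45.6.
Profit = (19.4 − 8)·45.6 = 519.84.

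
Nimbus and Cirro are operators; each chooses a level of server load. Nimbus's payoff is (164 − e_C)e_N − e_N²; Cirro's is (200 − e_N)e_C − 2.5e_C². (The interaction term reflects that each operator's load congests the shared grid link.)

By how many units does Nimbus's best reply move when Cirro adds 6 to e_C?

-3

Expanding Nimbus's payoff: 164e_N − e_Ce_N − e_N².
∂π/∂e_N = 164 − e_C − 2e_N = 0, so e_N = 82 − 0.5e_C.
The reaction-function slope is −0.5, so a 6-unit rise in e_C moves e_N by −0.5 × 6 = −3. Nimbus's best response falls — the actions are strategic substitutes.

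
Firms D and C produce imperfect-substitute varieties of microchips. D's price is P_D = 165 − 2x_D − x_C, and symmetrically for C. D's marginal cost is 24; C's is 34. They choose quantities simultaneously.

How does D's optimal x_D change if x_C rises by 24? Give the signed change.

Firm D's profit: π = x_D(165 − 2x_D − x_C) − 24x_D.
∂π/∂x_D = 141 − 4x_D − x_C = 0 ⇒ x_D = 35.25 − 0.25x_C.
The reaction-function slope is −0.25, so a 24-unit rise in x_C moves x_D by −0.25 × 24 = −6. D's best response falls — the actions are strategic substitutes.

-6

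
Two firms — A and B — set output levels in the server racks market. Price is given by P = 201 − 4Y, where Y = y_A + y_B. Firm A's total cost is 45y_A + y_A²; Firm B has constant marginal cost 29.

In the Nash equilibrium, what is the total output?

25.875

Firm A's profit: π = y_A(201 − 4(y_A + y_B)) − 45y_A − y_A².
∂π/∂y_A = 156 − 10y_A − 4y_B = 0, so y_A = 15.6 − 0.4y_B.
For B: ∂π/∂y_B = 172 − 8y_B − 4y_A = 0 ⇒ y_B = 21.5 − 0.5y_A.
Substituting the second reaction function into the first: y_A = 15.6 − 0.4(21.5 − 0.5y_A), which gives 0.8y_A = 7 ⇒ y_A = 8.75.
Then y_B = 21.5 − 0.5·8.75 = 17.125.
Total output: 8.75 + 17.125 = 25.875.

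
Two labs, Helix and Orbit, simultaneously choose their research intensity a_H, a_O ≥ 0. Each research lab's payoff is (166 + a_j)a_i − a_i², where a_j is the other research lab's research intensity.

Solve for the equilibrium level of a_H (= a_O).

Helix's payoff is (166 + a_O)a_H − a_H².
∂π/∂a_H = 166 + a_O − 2a_H = 0, so a_H = 83 + 0.5a_O.
By symmetry a_O = a_H; substituting into the reaction function, 0.5a_H = 83 and a_H = 166.

166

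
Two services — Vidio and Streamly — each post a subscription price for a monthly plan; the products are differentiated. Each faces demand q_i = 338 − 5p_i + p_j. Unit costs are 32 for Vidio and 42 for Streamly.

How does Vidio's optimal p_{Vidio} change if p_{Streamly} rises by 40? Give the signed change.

4

Vidio's profit: π = (p_{Vidio} − 32)(338 − 5p_{Vidio} + p_{Streamly}).
∂π/∂p_{Vidio} = 498 − 10p_{Vidio} + p_{Streamly} = 0 ⇒ p_{Vidio} = 49.8 + 0.1p_{Streamly}.
The reaction-function slope is 0.1, so a 40-unit rise in p_{Streamly} moves p_{Vidio} by 0.1 × 40 = 4. Vidio's best response rises — the actions are strategic complements.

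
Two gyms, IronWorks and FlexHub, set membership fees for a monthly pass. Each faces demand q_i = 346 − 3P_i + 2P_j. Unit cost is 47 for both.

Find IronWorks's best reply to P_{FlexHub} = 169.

137.5

IronWorks's profit: π = (P_{IronWorks} − 47)(346 − 3P_{IronWorks} + 2P_{FlexHub}).
∂π/∂P_{IronWorks} = 487 − 6P_{IronWorks} + 2P_{FlexHub} = 0 ⇒ P_{IronWorks} = 487/6 + (1/3)P_{FlexHub}.
At P_{FlexHub} = 169: P_{IronWorks} = 487/6 + (1/3)·169 = 137.5.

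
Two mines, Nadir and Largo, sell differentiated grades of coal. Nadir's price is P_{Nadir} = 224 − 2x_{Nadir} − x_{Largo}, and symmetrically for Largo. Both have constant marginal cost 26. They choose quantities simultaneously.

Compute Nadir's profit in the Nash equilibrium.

3136.32

Mine Nadir's profit: π = x_{Nadir}(224 − 2x_{Nadir} − x_{Largo}) − 26x_{Nadir}.
∂π/∂x_{Nadir} = 198 − 4x_{Nadir} − x_{Largo} = 0 ⇒ x_{Nadir} = 49.5 − 0.25x_{Largo}.
Setting x_{Nadir} = x_{Largo} in the reaction function: x_{Nadir} = 49.5 − 0.25x_{Nadir}, so x_{Nadir} = 49.5 / 1.25 = 39.6.
P_{Nadir} = 224 − 2·39.6 − 39.6 = 105.2.
Profit = (105.2 − 26)·39.6 = 3136.32.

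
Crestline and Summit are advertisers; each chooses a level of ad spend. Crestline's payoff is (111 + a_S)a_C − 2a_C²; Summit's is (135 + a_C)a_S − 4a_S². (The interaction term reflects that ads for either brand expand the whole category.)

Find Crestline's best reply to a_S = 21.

33

Expanding Crestline's payoff: 111a_C + a_Sa_C − 2a_C².
∂π/∂a_C = 111 + a_S − 4a_C = 0, so a_C = 27.75 + 0.25a_S.
At a_S = 21: a_C = 27.75 + 0.25·21 = 33.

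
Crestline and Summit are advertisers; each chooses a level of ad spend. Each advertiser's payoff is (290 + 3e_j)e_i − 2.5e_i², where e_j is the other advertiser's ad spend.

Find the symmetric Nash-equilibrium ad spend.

Crestline's payoff is (290 + 3e_S)e_C − 2.5e_C².
∂π/∂e_C = 290 + 3e_S − 5e_C = 0, so e_C = 58 + 0.6e_S.
Setting e_C = e_S in the reaction function: e_C = 58 + 0.6e_C, so e_C = 58 / 0.4 = 145.

145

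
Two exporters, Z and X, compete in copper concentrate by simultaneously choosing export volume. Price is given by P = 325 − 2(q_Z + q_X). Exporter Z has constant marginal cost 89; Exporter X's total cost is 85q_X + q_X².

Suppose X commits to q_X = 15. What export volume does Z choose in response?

51.5

Exporter Z's profit: π = q_Z(325 − 2(q_Z + q_X)) − 89q_Z.
∂π/∂q_Z = 236 − 4q_Z − 2q_X = 0, so q_Z = 59 − 0.5q_X.
At q_X = 15: q_Z = 59 − 0.5·15 = 51.5.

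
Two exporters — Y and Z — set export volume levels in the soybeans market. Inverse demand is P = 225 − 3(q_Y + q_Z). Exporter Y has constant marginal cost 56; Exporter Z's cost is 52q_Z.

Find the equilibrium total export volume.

38

Exporter Y's profit: π = q_Y(225 − 3(q_Y + q_Z)) − 56q_Y.
∂π/∂q_Y = 169 − 6q_Y − 3q_Z = 0, so q_Y = 169/6 − 0.5q_Z.
By the same steps for Z: q_Z = 173/6 − 0.5q_Y.
Plugging q_Z into Y's best response: q_Y = 169/6 − 0.5(173/6 − 0.5q_Y) ⇒ 0.75q_Y = 13.75, so q_Y = 55/3.
Then q_Z = 173/6 − 0.5·(55/3) = 59/3.
Total export volume: 55/3 + 59/3 = 38.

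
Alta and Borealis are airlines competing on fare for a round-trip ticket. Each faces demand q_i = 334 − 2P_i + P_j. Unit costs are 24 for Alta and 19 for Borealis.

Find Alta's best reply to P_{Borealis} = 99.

Alta's profit: π = (P_{Alta} − 24)(334 − 2P_{Alta} + P_{Borealis}).
∂π/∂P_{Alta} = 382 − 4P_{Alta} + P_{Borealis} = 0 ⇒ P_{Alta} = 95.5 + 0.25P_{Borealis}.
At P_{Borealis} = 99: P_{Alta} = 95.5 + 0.25·99 = 120.25.

120.25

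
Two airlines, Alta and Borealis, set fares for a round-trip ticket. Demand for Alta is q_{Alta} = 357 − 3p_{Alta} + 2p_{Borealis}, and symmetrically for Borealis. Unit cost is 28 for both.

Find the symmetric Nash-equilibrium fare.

Alta's profit: π = (p_{Alta} − 28)(357 − 3p_{Alta} + 2p_{Borealis}).
∂π/∂p_{Alta} = 441 − 6p_{Alta} + 2p_{Borealis} = 0 ⇒ p_{Alta} = 73.5 + (1/3)p_{Borealis}.
The game is symmetric, so in equilibrium p_{Borealis} = p_{Alta}: the reaction function gives (2/3)p_{Alta} = 73.5, hence p_{Alta} = 110.25.

110.25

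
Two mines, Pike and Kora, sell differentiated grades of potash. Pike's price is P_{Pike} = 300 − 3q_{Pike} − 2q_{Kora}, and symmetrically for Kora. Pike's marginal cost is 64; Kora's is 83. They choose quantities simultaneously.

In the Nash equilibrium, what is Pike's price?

156.0625

Mine Pike's profit: π = q_{Pike}(300 − 3q_{Pike} − 2q_{Kora}) − 64q_{Pike}.
∂π/∂q_{Pike} = 236 − 6q_{Pike} − 2q_{Kora} = 0 ⇒ q_{Pike} = 118/3 − (1/3)q_{Kora}.
Similarly q_{Kora} = 217/6 − (1/3)q_{Pike}.
Substituting the second reaction function into the first: q_{Pike} = 118/3 − (1/3)(217/6 − (1/3)q_{Pike}), which gives (8/9)q_{Pike} = 491/18 ⇒ q_{Pike} = 30.6875.
Then q_{Kora} = 217/6 − (1/3)·30.6875 = 25.9375.
P_{Pike} = 300 − 3·30.6875 − 2·25.9375 = 156.0625.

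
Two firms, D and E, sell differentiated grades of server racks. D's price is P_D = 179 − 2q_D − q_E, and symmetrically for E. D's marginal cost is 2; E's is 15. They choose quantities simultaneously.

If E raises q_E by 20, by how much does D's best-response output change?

Firm D's profit: π = q_D(179 − 2q_D − q_E) − 2q_D.
∂π/∂q_D = 177 − 4q_D − q_E = 0 ⇒ q_D = 44.25 − 0.25q_E.
The reaction-function slope is −0.25, so a 20-unit rise in q_E moves q_D by −0.25 × 20 = −5. D's best response falls — the actions are strategic substitutes.

-5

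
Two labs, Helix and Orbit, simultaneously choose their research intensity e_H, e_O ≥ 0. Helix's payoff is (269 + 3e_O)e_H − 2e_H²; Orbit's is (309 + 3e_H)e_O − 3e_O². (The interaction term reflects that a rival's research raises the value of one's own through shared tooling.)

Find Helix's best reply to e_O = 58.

Expanding Helix's payoff: 269e_H + 3e_Oe_H − 2e_H².
∂π/∂e_H = 269 + 3e_O − 4e_H = 0, so e_H = 67.25 + 0.75e_O.
At e_O = 58: e_H = 67.25 + 0.75·58 = 110.75.

110.75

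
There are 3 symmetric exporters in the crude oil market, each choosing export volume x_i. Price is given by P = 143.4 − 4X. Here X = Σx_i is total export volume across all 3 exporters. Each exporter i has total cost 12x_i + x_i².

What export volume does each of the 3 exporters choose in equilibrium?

7.3

A representative exporter's profit is π_i = x_i(143.4 − 4X) − 12x_i − x_i², with X = x_i + Σ_{j≠i} x_j.
First-order condition: 131.4 − 10x_i − 4Σ_{j≠i} x_j = 0.
With identical exporters, set every x_j = x: then 131.4 − 10x − 8x = 0, i.e. x = 131.4/18 = 7.3.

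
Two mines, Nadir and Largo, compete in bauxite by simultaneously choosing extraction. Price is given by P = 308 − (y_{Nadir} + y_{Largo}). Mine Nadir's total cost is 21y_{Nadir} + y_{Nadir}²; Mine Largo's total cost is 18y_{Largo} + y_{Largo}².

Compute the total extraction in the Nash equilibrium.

Mine Nadir's profit: π = y_{Nadir}(308 − (y_{Nadir} + y_{Largo})) − 21y_{Nadir} − y_{Nadir}².
∂π/∂y_{Nadir} = 287 − 4y_{Nadir} − y_{Largo} = 0, so y_{Nadir} = 71.75 − 0.25y_{Largo}.
By the same steps for Largo: y_{Largo} = 72.5 − 0.25y_{Nadir}.
Solving the two reaction functions simultaneously: (1 − (−0.25)(−0.25))y_{Nadir} = 71.75 − 0.25·72.5, so 0.9375y_{Nadir} = 53.625 and y_{Nadir} = 57.2.
Then y_{Largo} = 72.5 − 0.25·57.2 = 58.2.
Total extraction: 57.2 + 58.2 = 115.4.

115.4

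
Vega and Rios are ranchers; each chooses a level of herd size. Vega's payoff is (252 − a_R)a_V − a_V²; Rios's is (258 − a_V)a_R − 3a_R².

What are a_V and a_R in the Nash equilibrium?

Expanding Vega's payoff: 252a_V − a_Ra_V − a_V².
∂π/∂a_V = 252 − a_R − 2a_V = 0, so a_V = 126 − 0.5a_R.
Likewise for Rios: a_R = 43 − (1/6)a_V.
Substituting the second reaction function into the first: a_V = 126 − 0.5(43 − (1/6)a_V), which gives (11/12)a_V = 104.5 ⇒ a_V = 114.
Then a_R = 43 − (1/6)·114 = 24.

114, 24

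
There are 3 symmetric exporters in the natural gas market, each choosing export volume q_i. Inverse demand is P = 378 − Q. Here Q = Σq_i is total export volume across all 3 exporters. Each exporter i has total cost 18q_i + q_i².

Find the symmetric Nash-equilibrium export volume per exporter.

A representative exporter's profit is π_i = q_i(378 − Q) − 18q_i − q_i², with Q = q_i + Σ_{j≠i} q_j.
First-order condition: 360 − 4q_i − Σ_{j≠i} q_j = 0.
Imposing symmetry (q_j = q for all j) turns Σ_{j≠i} q_j into 2q, so 360 = 6q and q = 60.

60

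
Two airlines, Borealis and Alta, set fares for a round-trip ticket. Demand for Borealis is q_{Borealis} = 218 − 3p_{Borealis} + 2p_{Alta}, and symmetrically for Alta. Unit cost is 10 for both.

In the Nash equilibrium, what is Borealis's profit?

8112

Borealis's profit: π = (p_{Borealis} − 10)(218 − 3p_{Borealis} + 2p_{Alta}).
∂π/∂p_{Borealis} = 248 − 6p_{Borealis} + 2p_{Alta} = 0 ⇒ p_{Borealis} = 124/3 + (1/3)p_{Alta}.
By symmetry p_{Alta} = p_{Borealis}; substituting into the reaction function, (2/3)p_{Borealis} = 124/3 and p_{Borealis} = 62.
q_{Borealis} = 218 − 3·62 + 2·62 = 156.
Profit = (62 − 10)·156 = 8112.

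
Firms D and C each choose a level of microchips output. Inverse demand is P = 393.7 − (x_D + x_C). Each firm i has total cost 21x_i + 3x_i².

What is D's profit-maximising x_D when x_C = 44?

41.0875

Firm D's profit: π = x_D(393.7 − (x_D + x_C)) − 21x_D − 3x_D².
∂π/∂x_D = 372.7 − 8x_D − x_C = 0, so x_D = 46.5875 − 0.125x_C.
At x_C = 44: x_D = 46.5875 − 0.125·44 = 41.0875.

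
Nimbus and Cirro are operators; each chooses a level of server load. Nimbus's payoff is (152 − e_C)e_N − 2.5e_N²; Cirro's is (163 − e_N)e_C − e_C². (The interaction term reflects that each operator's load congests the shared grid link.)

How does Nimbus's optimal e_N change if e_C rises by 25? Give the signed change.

Expanding Nimbus's payoff: 152e_N − e_Ce_N − 2.5e_N².
∂π/∂e_N = 152 − e_C − 5e_N = 0, so e_N = 30.4 − 0.2e_C.
The reaction-function slope is −0.2, so a 25-unit rise in e_C moves e_N by −0.2 × 25 = −5. Nimbus's best response falls — the actions are strategic substitutes.

-5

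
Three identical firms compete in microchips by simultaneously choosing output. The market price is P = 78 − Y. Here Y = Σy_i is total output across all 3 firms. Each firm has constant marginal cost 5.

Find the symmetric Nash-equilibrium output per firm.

A representative firm's profit is π_i = y_i(78 − Y) − 5y_i, with Y = y_i + Σ_{j≠i} y_j.
First-order condition: 73 − 2y_i − Σ_{j≠i} y_j = 0.
Imposing symmetry (y_j = y for all j) turns Σ_{j≠i} y_j into 2y, so 73 = 4y and y = 18.25.

18.25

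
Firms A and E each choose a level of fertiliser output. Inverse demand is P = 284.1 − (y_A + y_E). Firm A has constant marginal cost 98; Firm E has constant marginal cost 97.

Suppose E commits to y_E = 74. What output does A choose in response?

56.05

Firm A's profit: π = y_A(284.1 − (y_A + y_E)) − 98y_A.
∂π/∂y_A = 186.1 − 2y_A − y_E = 0, so y_A = 93.05 − 0.5y_E.
At y_E = 74: y_A = 93.05 − 0.5·74 = 56.05.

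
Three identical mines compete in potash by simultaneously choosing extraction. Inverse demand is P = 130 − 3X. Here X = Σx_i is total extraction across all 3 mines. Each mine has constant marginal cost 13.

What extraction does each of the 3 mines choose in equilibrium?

9.75

A representative mine's profit is π_i = x_i(130 − 3X) − 13x_i, with X = x_i + Σ_{j≠i} x_j.
First-order condition: 117 − 6x_i − 3Σ_{j≠i} x_j = 0.
Imposing symmetry (x_j = x for all j) turns Σ_{j≠i} x_j into 2x, so 117 = 12x and x = 9.75.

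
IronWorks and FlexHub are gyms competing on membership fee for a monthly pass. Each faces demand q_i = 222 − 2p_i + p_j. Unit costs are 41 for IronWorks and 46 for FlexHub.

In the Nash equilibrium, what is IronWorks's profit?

IronWorks's profit: π = (p_{IronWorks} − 41)(222 − 2p_{IronWorks} + p_{FlexHub}).
∂π/∂p_{IronWorks} = 304 − 4p_{IronWorks} + p_{FlexHub} = 0 ⇒ p_{IronWorks} = 76 + 0.25p_{FlexHub}.
Similarly p_{FlexHub} = 78.5 + 0.25p_{IronWorks}.
Solving the two reaction functions simultaneously: (1 − (0.25)(0.25))p_{IronWorks} = 76 + 0.25·78.5, so 0.9375p_{IronWorks} = 95.625 and p_{IronWorks} = 102.
Then p_{FlexHub} = 78.5 + 0.25·102 = 104.
q_{IronWorks} = 222 − 2·102 + 104 = 122.
Profit = (102 − 41)·122 = 7442.

7442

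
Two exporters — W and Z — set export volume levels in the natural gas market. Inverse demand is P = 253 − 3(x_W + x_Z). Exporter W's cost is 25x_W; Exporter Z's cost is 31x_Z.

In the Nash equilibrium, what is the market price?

103

Exporter W's profit: π = x_W(253 − 3(x_W + x_Z)) − 25x_W.
∂π/∂x_W = 228 − 6x_W − 3x_Z = 0, so x_W = 38 − 0.5x_Z.
By the same steps for Z: x_Z = 37 − 0.5x_W.
Substituting the second reaction function into the first: x_W = 38 − 0.5(37 − 0.5x_W), which gives 0.75x_W = 19.5 ⇒ x_W = 26.
Then x_Z = 37 − 0.5·26 = 24.
Equilibrium price: P = 253 − 3·50 = 103.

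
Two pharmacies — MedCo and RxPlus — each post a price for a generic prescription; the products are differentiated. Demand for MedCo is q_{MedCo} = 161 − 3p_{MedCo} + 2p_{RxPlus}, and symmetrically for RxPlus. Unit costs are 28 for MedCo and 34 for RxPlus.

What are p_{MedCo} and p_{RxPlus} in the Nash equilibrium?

MedCo's profit: π = (p_{MedCo} − 28)(161 − 3p_{MedCo} + 2p_{RxPlus}).
∂π/∂p_{MedCo} = 245 − 6p_{MedCo} + 2p_{RxPlus} = 0 ⇒ p_{MedCo} = 245/6 + (1/3)p_{RxPlus}.
Similarly p_{RxPlus} = 263/6 + (1/3)p_{MedCo}.
Substituting the second reaction function into the first: p_{MedCo} = 245/6 + (1/3)(263/6 + (1/3)p_{MedCo}), which gives (8/9)p_{MedCo} = 499/9 ⇒ p_{MedCo} = 62.375.
Then p_{RxPlus} = 263/6 + (1/3)·62.375 = 64.625.

62.375, 64.625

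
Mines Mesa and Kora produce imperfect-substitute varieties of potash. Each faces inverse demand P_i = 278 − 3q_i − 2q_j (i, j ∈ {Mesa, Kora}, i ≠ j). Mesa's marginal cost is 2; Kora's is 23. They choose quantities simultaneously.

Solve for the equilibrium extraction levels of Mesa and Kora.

Mine Mesa's profit: π = q_{Mesa}(278 − 3q_{Mesa} − 2q_{Kora}) − 2q_{Mesa}.
∂π/∂q_{Mesa} = 276 − 6q_{Mesa} − 2q_{Kora} = 0 ⇒ q_{Mesa} = 46 − (1/3)q_{Kora}.
Similarly q_{Kora} = 42.5 − (1/3)q_{Mesa}.
Solving the two reaction functions simultaneously: (1 − (−1/3)(−1/3))q_{Mesa} = 46 − (1/3)·42.5, so (8/9)q_{Mesa} = 191/6 and q_{Mesa} = 35.8125.
Then q_{Kora} = 42.5 − (1/3)·35.8125 = 30.5625.

35.8125, 30.5625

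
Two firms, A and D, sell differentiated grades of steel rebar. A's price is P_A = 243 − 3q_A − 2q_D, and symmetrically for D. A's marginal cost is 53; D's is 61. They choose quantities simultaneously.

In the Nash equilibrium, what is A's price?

Firm A's profit: π = q_A(243 − 3q_A − 2q_D) − 53q_A.
∂π/∂q_A = 190 − 6q_A − 2q_D = 0 ⇒ q_A = 95/3 − (1/3)q_D.
Similarly q_D = 91/3 − (1/3)q_A.
Substituting the second reaction function into the first: q_A = 95/3 − (1/3)(91/3 − (1/3)q_A), which gives (8/9)q_A = 194/9 ⇒ q_A = 24.25.
Then q_D = 91/3 − (1/3)·24.25 = 22.25.
P_A = 243 − 3·24.25 − 2·22.25 = 125.75.

125.75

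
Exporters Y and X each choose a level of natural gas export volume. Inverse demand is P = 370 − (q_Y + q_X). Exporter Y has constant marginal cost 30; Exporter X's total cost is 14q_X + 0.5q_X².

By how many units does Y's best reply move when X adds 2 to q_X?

-1

Exporter Y's profit: π = q_Y(370 − (q_Y + q_X)) − 30q_Y.
∂π/∂q_Y = 340 − 2q_Y − q_X = 0, so q_Y = 170 − 0.5q_X.
The reaction-function slope is −0.5, so a 2-unit rise in q_X moves q_Y by −0.5 × 2 = −1. Y's best response falls — the actions are strategic substitutes.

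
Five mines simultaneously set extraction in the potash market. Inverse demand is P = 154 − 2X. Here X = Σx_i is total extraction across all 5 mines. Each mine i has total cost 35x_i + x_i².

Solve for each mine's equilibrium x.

8.5

A representative mine's profit is π_i = x_i(154 − 2X) − 35x_i − x_i², with X = x_i + Σ_{j≠i} x_j.
First-order condition: 119 − 6x_i − 2Σ_{j≠i} x_j = 0.
In a symmetric equilibrium every mine chooses the same x, so Σ_{j≠i} x_j = 4x. The condition becomes 119 − 14x = 0, giving x = 119/14 = 8.5.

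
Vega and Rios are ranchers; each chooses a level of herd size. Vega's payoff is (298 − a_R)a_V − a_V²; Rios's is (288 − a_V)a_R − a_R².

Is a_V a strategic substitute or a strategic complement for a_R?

strategic substitutes

Expanding Vega's payoff: 298a_V − a_Ra_V − a_V².
∂π/∂a_V = 298 − a_R − 2a_V = 0, so a_V = 149 − 0.5a_R.
The best-response slope da_V/da_R = −0.5 < 0: the reaction function is downward-sloping, so the choices are strategic substitutes.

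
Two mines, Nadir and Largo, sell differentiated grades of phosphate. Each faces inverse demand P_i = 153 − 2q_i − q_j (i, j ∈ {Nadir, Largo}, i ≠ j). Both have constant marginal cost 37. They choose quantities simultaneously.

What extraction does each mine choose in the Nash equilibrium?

23.2

Mine Nadir's profit: π = q_{Nadir}(153 − 2q_{Nadir} − q_{Largo}) − 37q_{Nadir}.
∂π/∂q_{Nadir} = 116 − 4q_{Nadir} − q_{Largo} = 0 ⇒ q_{Nadir} = 29 − 0.25q_{Largo}.
Setting q_{Nadir} = q_{Largo} in the reaction function: q_{Nadir} = 29 − 0.25q_{Nadir}, so q_{Nadir} = 29 / 1.25 = 23.2.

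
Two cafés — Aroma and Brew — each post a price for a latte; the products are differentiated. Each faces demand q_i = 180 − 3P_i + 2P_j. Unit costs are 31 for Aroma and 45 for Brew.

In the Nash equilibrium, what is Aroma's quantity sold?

Aroma's profit: π = (P_{Aroma} − 31)(180 − 3P_{Aroma} + 2P_{Brew}).
∂π/∂P_{Aroma} = 273 − 6P_{Aroma} + 2P_{Brew} = 0 ⇒ P_{Aroma} = 45.5 + (1/3)P_{Brew}.
Similarly P_{Brew} = 52.5 + (1/3)P_{Aroma}.
Solving the two reaction functions simultaneously: (1 − (1/3)(1/3))P_{Aroma} = 45.5 + (1/3)·52.5, so (8/9)P_{Aroma} = 63 and P_{Aroma} = 70.875.
Then P_{Brew} = 52.5 + (1/3)·70.875 = 76.125.
q_{Aroma} = 180 − 3·70.875 + 2·76.125 = 119.625.

119.625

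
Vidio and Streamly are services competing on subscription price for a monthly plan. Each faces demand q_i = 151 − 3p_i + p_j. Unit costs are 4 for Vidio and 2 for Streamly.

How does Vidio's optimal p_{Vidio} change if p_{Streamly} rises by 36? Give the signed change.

6

Vidio's profit: π = (p_{Vidio} − 4)(151 − 3p_{Vidio} + p_{Streamly}).
∂π/∂p_{Vidio} = 163 − 6p_{Vidio} + p_{Streamly} = 0 ⇒ p_{Vidio} = 163/6 + (1/6)p_{Streamly}.
The reaction-function slope is 1/6, so a 36-unit rise in p_{Streamly} moves p_{Vidio} by 1/6 × 36 = 6. Vidio's best response rises — the actions are strategic complements.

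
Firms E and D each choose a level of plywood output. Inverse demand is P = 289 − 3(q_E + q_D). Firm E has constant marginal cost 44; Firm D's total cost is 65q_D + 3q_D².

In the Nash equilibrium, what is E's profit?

Firm E's profit: π = q_E(289 − 3(q_E + q_D)) − 44q_E.
∂π/∂q_E = 245 − 6q_E − 3q_D = 0, so q_E = 245/6 − 0.5q_D.
For D: ∂π/∂q_D = 224 − 12q_D − 3q_E = 0 ⇒ q_D = 56/3 − 0.25q_E.
Plugging q_D into E's best response: q_E = 245/6 − 0.5(56/3 − 0.25q_E) ⇒ 0.875q_E = 31.5, so q_E = 36.
Then q_D = 56/3 − 0.25·36 = 29/3.
Price P = 289 − 3·(137/3) = 152.
E's profit: (152 − 44)·36 = 3888.

3888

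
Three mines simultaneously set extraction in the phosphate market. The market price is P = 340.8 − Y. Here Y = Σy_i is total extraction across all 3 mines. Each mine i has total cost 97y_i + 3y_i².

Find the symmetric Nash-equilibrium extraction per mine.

24.38

A representative mine's profit is π_i = y_i(340.8 − Y) − 97y_i − 3y_i², with Y = y_i + Σ_{j≠i} y_j.
First-order condition: 243.8 − 8y_i − Σ_{j≠i} y_j = 0.
In a symmetric equilibrium every mine chooses the same y, so Σ_{j≠i} y_j = 2y. The condition becomes 243.8 − 10y = 0, giving y = 243.8/10 = 24.38.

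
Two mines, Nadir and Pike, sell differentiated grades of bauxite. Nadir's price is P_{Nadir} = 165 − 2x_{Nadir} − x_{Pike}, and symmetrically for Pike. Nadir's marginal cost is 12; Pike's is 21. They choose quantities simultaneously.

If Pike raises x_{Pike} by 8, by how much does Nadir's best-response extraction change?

Mine Nadir's profit: π = x_{Nadir}(165 − 2x_{Nadir} − x_{Pike}) − 12x_{Nadir}.
∂π/∂x_{Nadir} = 153 − 4x_{Nadir} − x_{Pike} = 0 ⇒ x_{Nadir} = 38.25 − 0.25x_{Pike}.
The reaction-function slope is −0.25, so an 8-unit rise in x_{Pike} moves x_{Nadir} by −0.25 × 8 = −2. Nadir's best response falls — the actions are strategic substitutes.

-2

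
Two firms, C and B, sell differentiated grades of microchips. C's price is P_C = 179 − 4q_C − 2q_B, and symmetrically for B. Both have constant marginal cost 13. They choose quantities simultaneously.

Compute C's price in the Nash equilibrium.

Firm C's profit: π = q_C(179 − 4q_C − 2q_B) − 13q_C.
∂π/∂q_C = 166 − 8q_C − 2q_B = 0 ⇒ q_C = 20.75 − 0.25q_B.
The game is symmetric, so in equilibrium q_B = q_C: the reaction function gives 1.25q_C = 20.75, hence q_C = 16.6.
P_C = 179 − 4·16.6 − 2·16.6 = 79.4.

79.4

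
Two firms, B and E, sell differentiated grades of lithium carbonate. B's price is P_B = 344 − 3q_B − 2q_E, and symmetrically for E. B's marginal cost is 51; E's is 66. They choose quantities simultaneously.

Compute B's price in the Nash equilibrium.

163.6875

Firm B's profit: π = q_B(344 − 3q_B − 2q_E) − 51q_B.
∂π/∂q_B = 293 − 6q_B − 2q_E = 0 ⇒ q_B = 293/6 − (1/3)q_E.
Similarly q_E = 139/3 − (1/3)q_B.
Plugging q_E into B's best response: q_B = 293/6 − (1/3)(139/3 − (1/3)q_B) ⇒ (8/9)q_B = 601/18, so q_B = 37.5625.
Then q_E = 139/3 − (1/3)·37.5625 = 33.8125.
P_B = 344 − 3·37.5625 − 2·33.8125 = 163.6875.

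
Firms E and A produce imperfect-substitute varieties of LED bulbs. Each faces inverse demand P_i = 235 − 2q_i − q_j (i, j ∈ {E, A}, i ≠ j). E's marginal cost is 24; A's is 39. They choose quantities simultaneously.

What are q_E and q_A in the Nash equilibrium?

43.2, 38.2

Firm E's profit: π = q_E(235 − 2q_E − q_A) − 24q_E.
∂π/∂q_E = 211 − 4q_E − q_A = 0 ⇒ q_E = 52.75 − 0.25q_A.
Similarly q_A = 49 − 0.25q_E.
Substituting the second reaction function into the first: q_E = 52.75 − 0.25(49 − 0.25q_E), which gives 0.9375q_E = 40.5 ⇒ q_E = 43.2.
Then q_A = 49 − 0.25·43.2 = 38.2.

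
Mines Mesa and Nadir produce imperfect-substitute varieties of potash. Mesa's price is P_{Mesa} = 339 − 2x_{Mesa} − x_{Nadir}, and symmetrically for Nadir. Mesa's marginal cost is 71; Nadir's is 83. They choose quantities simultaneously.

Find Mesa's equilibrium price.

Mine Mesa's profit: π = x_{Mesa}(339 − 2x_{Mesa} − x_{Nadir}) − 71x_{Mesa}.
∂π/∂x_{Mesa} = 268 − 4x_{Mesa} − x_{Nadir} = 0 ⇒ x_{Mesa} = 67 − 0.25x_{Nadir}.
Similarly x_{Nadir} = 64 − 0.25x_{Mesa}.
Plugging x_{Nadir} into Mesa's best response: x_{Mesa} = 67 − 0.25(64 − 0.25x_{Mesa}) ⇒ 0.9375x_{Mesa} = 51, so x_{Mesa} = 54.4.
Then x_{Nadir} = 64 − 0.25·54.4 = 50.4.
P_{Mesa} = 339 − 2·54.4 − 50.4 = 179.8.

179.8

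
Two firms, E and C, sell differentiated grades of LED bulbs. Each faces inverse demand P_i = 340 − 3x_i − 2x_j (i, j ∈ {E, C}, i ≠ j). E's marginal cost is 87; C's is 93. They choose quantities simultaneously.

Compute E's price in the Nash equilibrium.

Firm E's profit: π = x_E(340 − 3x_E − 2x_C) − 87x_E.
∂π/∂x_E = 253 − 6x_E − 2x_C = 0 ⇒ x_E = 253/6 − (1/3)x_C.
Similarly x_C = 247/6 − (1/3)x_E.
Plugging x_C into E's best response: x_E = 253/6 − (1/3)(247/6 − (1/3)x_E) ⇒ (8/9)x_E = 256/9, so x_E = 32.
Then x_C = 247/6 − (1/3)·32 = 30.5.
P_E = 340 − 3·32 − 2·30.5 = 183.

183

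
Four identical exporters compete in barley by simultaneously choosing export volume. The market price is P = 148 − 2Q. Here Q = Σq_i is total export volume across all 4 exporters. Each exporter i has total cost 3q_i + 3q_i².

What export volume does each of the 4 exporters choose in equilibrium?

9.0625

A representative exporter's profit is π_i = q_i(148 − 2Q) − 3q_i − 3q_i², with Q = q_i + Σ_{j≠i} q_j.
First-order condition: 145 − 10q_i − 2Σ_{j≠i} q_j = 0.
Imposing symmetry (q_j = q for all j) turns Σ_{j≠i} q_j into 3q, so 145 = 16q and q = 9.0625.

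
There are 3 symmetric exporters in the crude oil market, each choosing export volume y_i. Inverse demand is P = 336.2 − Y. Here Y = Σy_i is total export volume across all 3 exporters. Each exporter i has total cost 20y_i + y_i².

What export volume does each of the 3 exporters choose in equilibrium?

A representative exporter's profit is π_i = y_i(336.2 − Y) − 20y_i − y_i², with Y = y_i + Σ_{j≠i} y_j.
First-order condition: 316.2 − 4y_i − Σ_{j≠i} y_j = 0.
Imposing symmetry (y_j = y for all j) turns Σ_{j≠i} y_j into 2y, so 316.2 = 6y and y = 52.7.

52.7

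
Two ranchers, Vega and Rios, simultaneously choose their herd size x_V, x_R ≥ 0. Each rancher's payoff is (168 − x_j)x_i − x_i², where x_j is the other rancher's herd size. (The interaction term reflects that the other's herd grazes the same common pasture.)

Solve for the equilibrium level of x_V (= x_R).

56

Vega's payoff is (168 − x_R)x_V − x_V².
∂π/∂x_V = 168 − x_R − 2x_V = 0, so x_V = 84 − 0.5x_R.
By symmetry x_R = x_V; substituting into the reaction function, 1.5x_V = 84 and x_V = 56.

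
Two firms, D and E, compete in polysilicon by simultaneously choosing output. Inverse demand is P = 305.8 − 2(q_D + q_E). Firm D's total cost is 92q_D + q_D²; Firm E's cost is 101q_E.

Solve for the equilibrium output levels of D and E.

Firm D's profit: π = q_D(305.8 − 2(q_D + q_E)) − 92q_D − q_D².
∂π/∂q_D = 213.8 − 6q_D − 2q_E = 0, so q_D = 1069/30 − (1/3)q_E.
For E: ∂π/∂q_E = 204.8 − 4q_E − 2q_D = 0 ⇒ q_E = 51.2 − 0.5q_D.
Substituting the second reaction function into the first: q_D = 1069/30 − (1/3)(51.2 − 0.5q_D), which gives (5/6)q_D = 557/30 ⇒ q_D = 22.28.
Then q_E = 51.2 − 0.5·22.28 = 40.06.

22.28, 40.06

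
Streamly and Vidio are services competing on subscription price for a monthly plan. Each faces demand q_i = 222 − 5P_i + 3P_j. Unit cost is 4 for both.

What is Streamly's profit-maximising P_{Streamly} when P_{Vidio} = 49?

Streamly's profit: π = (P_{Streamly} − 4)(222 − 5P_{Streamly} + 3P_{Vidio}).
∂π/∂P_{Streamly} = 242 − 10P_{Streamly} + 3P_{Vidio} = 0 ⇒ P_{Streamly} = 24.2 + 0.3P_{Vidio}.
At P_{Vidio} = 49: P_{Streamly} = 24.2 + 0.3·49 = 38.9.

38.9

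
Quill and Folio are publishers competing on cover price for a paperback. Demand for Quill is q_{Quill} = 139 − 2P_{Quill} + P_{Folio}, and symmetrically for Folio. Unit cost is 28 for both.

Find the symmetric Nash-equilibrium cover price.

65

Quill's profit: π = (P_{Quill} − 28)(139 − 2P_{Quill} + P_{Folio}).
∂π/∂P_{Quill} = 195 − 4P_{Quill} + P_{Folio} = 0 ⇒ P_{Quill} = 48.75 + 0.25P_{Folio}.
Setting P_{Quill} = P_{Folio} in the reaction function: P_{Quill} = 48.75 + 0.25P_{Quill}, so P_{Quill} = 48.75 / 0.75 = 65.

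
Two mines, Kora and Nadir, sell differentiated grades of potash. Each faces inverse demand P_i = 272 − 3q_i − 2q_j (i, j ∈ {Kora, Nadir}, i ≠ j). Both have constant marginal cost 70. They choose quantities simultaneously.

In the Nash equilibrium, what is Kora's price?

Mine Kora's profit: π = q_{Kora}(272 − 3q_{Kora} − 2q_{Nadir}) − 70q_{Kora}.
∂π/∂q_{Kora} = 202 − 6q_{Kora} − 2q_{Nadir} = 0 ⇒ q_{Kora} = 101/3 − (1/3)q_{Nadir}.
Setting q_{Kora} = q_{Nadir} in the reaction function: q_{Kora} = 101/3 − (1/3)q_{Kora}, so q_{Kora} = (101/3) / (4/3) = 25.25.
P_{Kora} = 272 − 3·25.25 − 2·25.25 = 145.75.

145.75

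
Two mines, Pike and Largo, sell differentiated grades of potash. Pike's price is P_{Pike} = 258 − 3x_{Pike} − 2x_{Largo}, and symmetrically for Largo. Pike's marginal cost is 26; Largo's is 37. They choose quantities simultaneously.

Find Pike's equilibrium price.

115.0625

Mine Pike's profit: π = x_{Pike}(258 − 3x_{Pike} − 2x_{Largo}) − 26x_{Pike}.
∂π/∂x_{Pike} = 232 − 6x_{Pike} − 2x_{Largo} = 0 ⇒ x_{Pike} = 116/3 − (1/3)x_{Largo}.
Similarly x_{Largo} = 221/6 − (1/3)x_{Pike}.
Substituting the second reaction function into the first: x_{Pike} = 116/3 − (1/3)(221/6 − (1/3)x_{Pike}), which gives (8/9)x_{Pike} = 475/18 ⇒ x_{Pike} = 29.6875.
Then x_{Largo} = 221/6 − (1/3)·29.6875 = 26.9375.
P_{Pike} = 258 − 3·29.6875 − 2·26.9375 = 115.0625.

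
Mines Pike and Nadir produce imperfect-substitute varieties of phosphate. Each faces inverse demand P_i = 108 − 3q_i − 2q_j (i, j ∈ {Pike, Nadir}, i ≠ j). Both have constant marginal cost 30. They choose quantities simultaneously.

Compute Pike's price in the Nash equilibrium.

59.25

Mine Pike's profit: π = q_{Pike}(108 − 3q_{Pike} − 2q_{Nadir}) − 30q_{Pike}.
∂π/∂q_{Pike} = 78 − 6q_{Pike} − 2q_{Nadir} = 0 ⇒ q_{Pike} = 13 − (1/3)q_{Nadir}.
The game is symmetric, so in equilibrium q_{Nadir} = q_{Pike}: the reaction function gives (4/3)q_{Pike} = 13, hence q_{Pike} = 9.75.
P_{Pike} = 108 − 3·9.75 − 2·9.75 = 59.25.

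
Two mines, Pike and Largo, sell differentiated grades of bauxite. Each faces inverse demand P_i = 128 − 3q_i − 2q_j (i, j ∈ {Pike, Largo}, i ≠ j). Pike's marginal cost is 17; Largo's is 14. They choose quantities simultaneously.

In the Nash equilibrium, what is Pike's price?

Mine Pike's profit: π = q_{Pike}(128 − 3q_{Pike} − 2q_{Largo}) − 17q_{Pike}.
∂π/∂q_{Pike} = 111 − 6q_{Pike} − 2q_{Largo} = 0 ⇒ q_{Pike} = 18.5 − (1/3)q_{Largo}.
Similarly q_{Largo} = 19 − (1/3)q_{Pike}.
Plugging q_{Largo} into Pike's best response: q_{Pike} = 18.5 − (1/3)(19 − (1/3)q_{Pike}) ⇒ (8/9)q_{Pike} = 73/6, so q_{Pike} = 13.6875.
Then q_{Largo} = 19 − (1/3)·13.6875 = 14.4375.
P_{Pike} = 128 − 3·13.6875 − 2·14.4375 = 58.0625.

58.0625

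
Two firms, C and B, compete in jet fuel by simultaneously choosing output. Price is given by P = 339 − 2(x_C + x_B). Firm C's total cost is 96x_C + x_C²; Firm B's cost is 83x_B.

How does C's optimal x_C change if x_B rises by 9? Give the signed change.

-3

Firm C's profit: π = x_C(339 − 2(x_C + x_B)) − 96x_C − x_C².
∂π/∂x_C = 243 − 6x_C − 2x_B = 0, so x_C = 40.5 − (1/3)x_B.
The reaction-function slope is −1/3, so a 9-unit rise in x_B moves x_C by −1/3 × 9 = −3. C's best response falls — the actions are strategic substitutes.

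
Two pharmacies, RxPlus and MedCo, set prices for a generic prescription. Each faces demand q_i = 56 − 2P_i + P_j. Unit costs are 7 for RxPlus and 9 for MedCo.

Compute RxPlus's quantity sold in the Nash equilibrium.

RxPlus's profit: π = (P_{RxPlus} − 7)(56 − 2P_{RxPlus} + P_{MedCo}).
∂π/∂P_{RxPlus} = 70 − 4P_{RxPlus} + P_{MedCo} = 0 ⇒ P_{RxPlus} = 17.5 + 0.25P_{MedCo}.
Similarly P_{MedCo} = 18.5 + 0.25P_{RxPlus}.
Plugging P_{MedCo} into RxPlus's best response: P_{RxPlus} = 17.5 + 0.25(18.5 + 0.25P_{RxPlus}) ⇒ 0.9375P_{RxPlus} = 22.125, so P_{RxPlus} = 23.6.
Then P_{MedCo} = 18.5 + 0.25·23.6 = 24.4.
q_{RxPlus} = 56 − 2·23.6 + 24.4 = 33.2.

33.2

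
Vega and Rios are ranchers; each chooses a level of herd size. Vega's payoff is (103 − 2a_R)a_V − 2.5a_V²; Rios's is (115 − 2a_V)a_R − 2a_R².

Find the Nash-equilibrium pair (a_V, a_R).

Expanding Vega's payoff: 103a_V − 2a_Ra_V − 2.5a_V².
∂π/∂a_V = 103 − 2a_R − 5a_V = 0, so a_V = 20.6 − 0.4a_R.
Likewise for Rios: a_R = 28.75 − 0.5a_V.
Substituting the second reaction function into the first: a_V = 20.6 − 0.4(28.75 − 0.5a_V), which gives 0.8a_V = 9.1 ⇒ a_V = 11.375.
Then a_R = 28.75 − 0.5·11.375 = 23.0625.

11.375, 23.0625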